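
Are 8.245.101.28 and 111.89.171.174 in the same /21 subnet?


Mask: 255.255.248.0
8.245.101.28 AND mask = 8.245.96.0
111.89.171.174 AND mask = 111.89.168.0
No, different subnets (8.245.96.0 vs 111.89.168.0)


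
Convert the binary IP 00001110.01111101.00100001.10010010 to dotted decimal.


00001110 = 14
01111101 = 125
00100001 = 33
10010010 = 146
IP: 14.125.33.146


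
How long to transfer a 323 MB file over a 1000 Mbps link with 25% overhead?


Effective throughput = 1000 * (1 - 25/100) = 750 Mbps
File size in Mb = 323 * 8 = 2584 Mb
Time = 2584 / 750
Time = 3.4453 seconds


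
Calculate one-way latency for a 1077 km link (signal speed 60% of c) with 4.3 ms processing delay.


Speed = 0.6 * 3e5 km/s = 180000 km/s
Propagation delay = 1077 / 180000 = 0.006 s = 5.9833 ms
Processing delay = 4.3 ms
Total one-way latency = 10.2833 ms


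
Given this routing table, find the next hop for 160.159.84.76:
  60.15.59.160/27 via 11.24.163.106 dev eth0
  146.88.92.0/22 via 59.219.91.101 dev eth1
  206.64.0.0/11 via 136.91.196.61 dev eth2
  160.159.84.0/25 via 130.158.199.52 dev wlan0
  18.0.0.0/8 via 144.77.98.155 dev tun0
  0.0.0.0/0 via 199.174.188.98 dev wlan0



Longest prefix match for 160.159.84.76:
  /27 60.15.59.160: no
  /22 146.88.92.0: no
  /11 206.64.0.0: no
  /25 160.159.84.0: MATCH
  /8 18.0.0.0: no
  /0 0.0.0.0: MATCH
Selected: next-hop 130.158.199.52 via wlan0 (matched /25)


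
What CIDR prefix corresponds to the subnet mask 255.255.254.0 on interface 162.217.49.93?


Binary: 11111111.11111111.11111110.00000000
Count leading 1s
Prefix: /23


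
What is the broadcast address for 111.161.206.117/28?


Network: 111.161.206.112/28
Host bits = 4
Set all host bits to 1:
Broadcast: 111.161.206.127


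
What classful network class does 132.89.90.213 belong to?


First octet: 132
Binary: 10000100
10xxxxxx -> Class B (128-191)
Class B, default mask 255.255.0.0 (/16)


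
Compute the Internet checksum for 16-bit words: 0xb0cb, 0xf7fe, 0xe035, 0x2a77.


Sum all words (with carry folding):
+ 0xb0cb = 0xb0cb
+ 0xf7fe = 0xa8ca
+ 0xe035 = 0x8900
+ 0x2a77 = 0xb377
One's complement: ~0xb377
Checksum = 0x4c88


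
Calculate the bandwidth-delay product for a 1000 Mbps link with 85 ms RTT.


BDP = bandwidth * RTT
= 1000 Mbps * 85 ms
= 1000 * 1e6 * 85 / 1000 bits
= 85000000 bits
= 10625000 bytes
= 10375.9766 KB
BDP = 85000000 bits (10625000 bytes)


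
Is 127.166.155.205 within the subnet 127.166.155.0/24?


Subnet network: 127.166.155.0
Test IP AND mask: 127.166.155.0
Yes, 127.166.155.205 is in 127.166.155.0/24


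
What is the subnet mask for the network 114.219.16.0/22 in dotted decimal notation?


/22 means 22 network bits, 10 host bits
Binary: 11111111111111111111110000000000
Mask: 255.255.252.0


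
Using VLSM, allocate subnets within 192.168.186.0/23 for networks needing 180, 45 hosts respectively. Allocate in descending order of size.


180 hosts -> /24 (254 usable): 192.168.186.0/24
45 hosts -> /26 (62 usable): 192.168.187.0/26
Allocation: 192.168.186.0/24 (180 hosts, 254 usable); 192.168.187.0/26 (45 hosts, 62 usable)


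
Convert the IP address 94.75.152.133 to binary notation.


94 = 01011110
75 = 01001011
152 = 10011000
133 = 10000101
Binary: 01011110.01001011.10011000.10000101


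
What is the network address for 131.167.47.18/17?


IP:   10000011.10100111.00101111.00010010
Mask: 11111111.11111111.10000000.00000000
AND operation:
Net:  10000011.10100111.00000000.00000000
Network: 131.167.0.0/17


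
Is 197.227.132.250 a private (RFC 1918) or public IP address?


RFC 1918 private ranges:
  10.0.0.0/8 (10.0.0.0 - 10.255.255.255)
  172.16.0.0/12 (172.16.0.0 - 172.31.255.255)
  192.168.0.0/16 (192.168.0.0 - 192.168.255.255)
Public (not in any RFC 1918 range)


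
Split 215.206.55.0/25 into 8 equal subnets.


New prefix = 25 + 3 = 28
Each subnet has 16 addresses
  215.206.55.0/28
  215.206.55.16/28
  215.206.55.32/28
  215.206.55.48/28
  215.206.55.64/28
  215.206.55.80/28
  215.206.55.96/28
  215.206.55.112/28
Subnets: 215.206.55.0/28, 215.206.55.16/28, 215.206.55.32/28, 215.206.55.48/28, 215.206.55.64/28, 215.206.55.80/28, 215.206.55.96/28, 215.206.55.112/28


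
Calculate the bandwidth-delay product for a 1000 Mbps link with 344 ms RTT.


BDP = bandwidth * RTT
= 1000 Mbps * 344 ms
= 1000 * 1e6 * 344 / 1000 bits
= 344000000 bits
= 43000000 bytes
= 41992.1875 KB
BDP = 344000000 bits (43000000 bytes)


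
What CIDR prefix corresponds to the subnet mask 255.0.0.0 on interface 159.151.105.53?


Binary: 11111111.00000000.00000000.00000000
Count leading 1s
Prefix: /8


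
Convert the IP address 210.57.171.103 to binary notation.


210 = 11010010
57 = 00111001
171 = 10101011
103 = 01100111
Binary: 11010010.00111001.10101011.01100111


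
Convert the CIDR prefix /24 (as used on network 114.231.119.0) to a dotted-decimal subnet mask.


/24 means 24 network bits, 8 host bits
Binary: 11111111111111111111111100000000
Mask: 255.255.255.0


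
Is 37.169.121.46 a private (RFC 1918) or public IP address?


RFC 1918 private ranges:
  10.0.0.0/8 (10.0.0.0 - 10.255.255.255)
  172.16.0.0/12 (172.16.0.0 - 172.31.255.255)
  192.168.0.0/16 (192.168.0.0 - 192.168.255.255)
Public (not in any RFC 1918 range)


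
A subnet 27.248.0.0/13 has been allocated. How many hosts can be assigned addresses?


Host bits = 32 - 13 = 19
Total addresses = 2^19 = 524288
Usable = total - 2 (network and broadcast)
Usable hosts: 524286


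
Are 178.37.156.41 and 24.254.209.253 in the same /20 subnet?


Mask: 255.255.240.0
178.37.156.41 AND mask = 178.37.144.0
24.254.209.253 AND mask = 24.254.208.0
No, different subnets (178.37.144.0 vs 24.254.208.0)


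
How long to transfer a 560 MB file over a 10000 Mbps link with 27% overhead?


Effective throughput = 10000 * (1 - 27/100) = 7300 Mbps
File size in Mb = 560 * 8 = 4480 Mb
Time = 4480 / 7300
Time = 0.6137 seconds


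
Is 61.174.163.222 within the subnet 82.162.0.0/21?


Subnet network: 82.162.0.0
Test IP AND mask: 61.174.160.0
No, 61.174.163.222 is not in 82.162.0.0/21


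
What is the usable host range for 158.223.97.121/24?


Network: 158.223.97.0
Broadcast: 158.223.97.255
First usable = network + 1
Last usable = broadcast - 1
Range: 158.223.97.1 to 158.223.97.254


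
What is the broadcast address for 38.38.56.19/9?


Network: 38.0.0.0/9
Host bits = 23
Set all host bits to 1:
Broadcast: 38.127.255.255


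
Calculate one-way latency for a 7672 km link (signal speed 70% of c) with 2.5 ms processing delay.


Speed = 0.7 * 3e5 km/s = 210000 km/s
Propagation delay = 7672 / 210000 = 0.0365 s = 36.5333 ms
Processing delay = 2.5 ms
Total one-way latency = 39.0333 ms


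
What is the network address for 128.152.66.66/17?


IP:   10000000.10011000.01000010.01000010
Mask: 11111111.11111111.10000000.00000000
AND operation:
Net:  10000000.10011000.00000000.00000000
Network: 128.152.0.0/17


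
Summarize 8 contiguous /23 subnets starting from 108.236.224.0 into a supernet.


Original prefix: /23
Number of subnets: 8 = 2^3
New prefix = 23 - 3 = 20
Supernet: 108.236.224.0/20


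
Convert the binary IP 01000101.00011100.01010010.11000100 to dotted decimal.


01000101 = 69
00011100 = 28
01010010 = 82
11000100 = 196
IP: 69.28.82.196


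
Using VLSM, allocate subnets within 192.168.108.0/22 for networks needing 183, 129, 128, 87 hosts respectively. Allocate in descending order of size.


183 hosts -> /24 (254 usable): 192.168.108.0/24
129 hosts -> /24 (254 usable): 192.168.109.0/24
128 hosts -> /24 (254 usable): 192.168.110.0/24
87 hosts -> /25 (126 usable): 192.168.111.0/25
Allocation: 192.168.108.0/24 (183 hosts, 254 usable); 192.168.109.0/24 (129 hosts, 254 usable); 192.168.110.0/24 (128 hosts, 254 usable); 192.168.111.0/25 (87 hosts, 126 usable)


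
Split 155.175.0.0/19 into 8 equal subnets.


New prefix = 19 + 3 = 22
Each subnet has 1024 addresses
  155.175.0.0/22
  155.175.4.0/22
  155.175.8.0/22
  155.175.12.0/22
  155.175.16.0/22
  155.175.20.0/22
  155.175.24.0/22
  155.175.28.0/22
Subnets: 155.175.0.0/22, 155.175.4.0/22, 155.175.8.0/22, 155.175.12.0/22, 155.175.16.0/22, 155.175.20.0/22, 155.175.24.0/22, 155.175.28.0/22


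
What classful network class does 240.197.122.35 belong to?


First octet: 240
Binary: 11110000
1111xxxx -> Class E (240-255)
Class E (reserved), default mask N/A


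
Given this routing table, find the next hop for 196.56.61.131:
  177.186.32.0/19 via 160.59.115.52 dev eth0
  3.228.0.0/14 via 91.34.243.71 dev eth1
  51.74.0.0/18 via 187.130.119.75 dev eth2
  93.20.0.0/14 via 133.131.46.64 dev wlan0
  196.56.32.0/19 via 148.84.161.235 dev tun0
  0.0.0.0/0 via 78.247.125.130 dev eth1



Longest prefix match for 196.56.61.131:
  /19 177.186.32.0: no
  /14 3.228.0.0: no
  /18 51.74.0.0: no
  /14 93.20.0.0: no
  /19 196.56.32.0: MATCH
  /0 0.0.0.0: MATCH
Selected: next-hop 148.84.161.235 via tun0 (matched /19)


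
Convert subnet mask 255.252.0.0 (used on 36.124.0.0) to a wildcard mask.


Subnet mask: 255.252.0.0
Wildcard = 255.255.255.255 - subnet mask
255 - 255 = 0
255 - 252 = 3
255 - 0 = 255
255 - 0 = 255
Wildcard: 0.3.255.255


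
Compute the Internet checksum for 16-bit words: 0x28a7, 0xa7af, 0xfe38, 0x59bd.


Sum all words (with carry folding):
+ 0x28a7 = 0x28a7
+ 0xa7af = 0xd056
+ 0xfe38 = 0xce8f
+ 0x59bd = 0x284d
One's complement: ~0x284d
Checksum = 0xd7b2


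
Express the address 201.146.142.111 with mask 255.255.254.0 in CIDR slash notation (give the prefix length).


Binary: 11111111.11111111.11111110.00000000
Count leading 1s
Prefix: /23


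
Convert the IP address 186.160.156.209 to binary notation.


186 = 10111010
160 = 10100000
156 = 10011100
209 = 11010001
Binary: 10111010.10100000.10011100.11010001


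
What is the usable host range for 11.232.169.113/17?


Network: 11.232.128.0
Broadcast: 11.232.255.255
First usable = network + 1
Last usable = broadcast - 1
Range: 11.232.128.1 to 11.232.255.254


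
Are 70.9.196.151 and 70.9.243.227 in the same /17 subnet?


Mask: 255.255.128.0
70.9.196.151 AND mask = 70.9.128.0
70.9.243.227 AND mask = 70.9.128.0
Yes, same subnet (70.9.128.0)


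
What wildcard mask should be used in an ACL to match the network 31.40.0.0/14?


Subnet mask: 255.252.0.0
Wildcard = 255.255.255.255 - subnet mask
255 - 255 = 0
255 - 252 = 3
255 - 0 = 255
255 - 0 = 255
Wildcard: 0.3.255.255


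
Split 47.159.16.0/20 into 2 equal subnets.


New prefix = 20 + 1 = 21
Each subnet has 2048 addresses
  47.159.16.0/21
  47.159.24.0/21
Subnets: 47.159.16.0/21, 47.159.24.0/21


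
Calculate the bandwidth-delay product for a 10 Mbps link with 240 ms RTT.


BDP = bandwidth * RTT
= 10 Mbps * 240 ms
= 10 * 1e6 * 240 / 1000 bits
= 2400000 bits
= 300000 bytes
= 292.9688 KB
BDP = 2400000 bits (300000 bytes)


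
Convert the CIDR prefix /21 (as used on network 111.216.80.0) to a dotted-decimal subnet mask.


/21 means 21 network bits, 11 host bits
Binary: 11111111111111111111100000000000
Mask: 255.255.248.0


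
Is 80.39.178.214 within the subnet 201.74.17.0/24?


Subnet network: 201.74.17.0
Test IP AND mask: 80.39.178.0
No, 80.39.178.214 is not in 201.74.17.0/24


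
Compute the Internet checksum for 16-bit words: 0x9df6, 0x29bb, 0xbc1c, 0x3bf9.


Sum all words (with carry folding):
+ 0x9df6 = 0x9df6
+ 0x29bb = 0xc7b1
+ 0xbc1c = 0x83ce
+ 0x3bf9 = 0xbfc7
One's complement: ~0xbfc7
Checksum = 0x4038


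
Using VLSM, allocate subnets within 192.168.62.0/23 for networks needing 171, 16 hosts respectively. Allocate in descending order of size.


171 hosts -> /24 (254 usable): 192.168.62.0/24
16 hosts -> /27 (30 usable): 192.168.63.0/27
Allocation: 192.168.62.0/24 (171 hosts, 254 usable); 192.168.63.0/27 (16 hosts, 30 usable)


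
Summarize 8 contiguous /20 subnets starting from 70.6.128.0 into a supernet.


Original prefix: /20
Number of subnets: 8 = 2^3
New prefix = 20 - 3 = 17
Supernet: 70.6.128.0/17


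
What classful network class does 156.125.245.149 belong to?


First octet: 156
Binary: 10011100
10xxxxxx -> Class B (128-191)
Class B, default mask 255.255.0.0 (/16)


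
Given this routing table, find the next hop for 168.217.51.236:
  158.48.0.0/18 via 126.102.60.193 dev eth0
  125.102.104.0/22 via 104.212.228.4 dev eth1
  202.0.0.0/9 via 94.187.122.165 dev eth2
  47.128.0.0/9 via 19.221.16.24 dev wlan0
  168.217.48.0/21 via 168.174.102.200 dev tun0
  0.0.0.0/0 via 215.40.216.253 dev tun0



Longest prefix match for 168.217.51.236:
  /18 158.48.0.0: no
  /22 125.102.104.0: no
  /9 202.0.0.0: no
  /9 47.128.0.0: no
  /21 168.217.48.0: MATCH
  /0 0.0.0.0: MATCH
Selected: next-hop 168.174.102.200 via tun0 (matched /21)


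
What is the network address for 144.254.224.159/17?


IP:   10010000.11111110.11100000.10011111
Mask: 11111111.11111111.10000000.00000000
AND operation:
Net:  10010000.11111110.10000000.00000000
Network: 144.254.128.0/17


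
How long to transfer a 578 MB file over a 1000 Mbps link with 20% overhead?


Effective throughput = 1000 * (1 - 20/100) = 800 Mbps
File size in Mb = 578 * 8 = 4624 Mb
Time = 4624 / 800
Time = 5.78 seconds


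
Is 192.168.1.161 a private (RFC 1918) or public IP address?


RFC 1918 private ranges:
  10.0.0.0/8 (10.0.0.0 - 10.255.255.255)
  172.16.0.0/12 (172.16.0.0 - 172.31.255.255)
  192.168.0.0/16 (192.168.0.0 - 192.168.255.255)
Private (in 192.168.0.0/16)


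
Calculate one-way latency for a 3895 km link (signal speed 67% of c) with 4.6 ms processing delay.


Speed = 0.67 * 3e5 km/s = 201000 km/s
Propagation delay = 3895 / 201000 = 0.0194 s = 19.3781 ms
Processing delay = 4.6 ms
Total one-way latency = 23.9781 ms


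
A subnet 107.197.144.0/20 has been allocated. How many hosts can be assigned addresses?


Host bits = 32 - 20 = 12
Total addresses = 2^12 = 4096
Usable = total - 2 (network and broadcast)
Usable hosts: 4094


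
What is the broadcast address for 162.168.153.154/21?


Network: 162.168.152.0/21
Host bits = 11
Set all host bits to 1:
Broadcast: 162.168.159.255


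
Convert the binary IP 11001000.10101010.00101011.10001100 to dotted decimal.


11001000 = 200
10101010 = 170
00101011 = 43
10001100 = 140
IP: 200.170.43.140


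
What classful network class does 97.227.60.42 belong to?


First octet: 97
Binary: 01100001
0xxxxxxx -> Class A (1-126)
Class A, default mask 255.0.0.0 (/8)


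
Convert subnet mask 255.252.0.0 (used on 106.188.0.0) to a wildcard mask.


Subnet mask: 255.252.0.0
Wildcard = 255.255.255.255 - subnet mask
255 - 255 = 0
255 - 252 = 3
255 - 0 = 255
255 - 0 = 255
Wildcard: 0.3.255.255


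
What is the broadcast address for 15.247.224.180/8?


Network: 15.0.0.0/8
Host bits = 24
Set all host bits to 1:
Broadcast: 15.255.255.255


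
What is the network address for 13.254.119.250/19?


IP:   00001101.11111110.01110111.11111010
Mask: 11111111.11111111.11100000.00000000
AND operation:
Net:  00001101.11111110.01100000.00000000
Network: 13.254.96.0/19


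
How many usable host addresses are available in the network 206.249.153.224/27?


Host bits = 32 - 27 = 5
Total addresses = 2^5 = 32
Usable = total - 2 (network and broadcast)
Usable hosts: 30


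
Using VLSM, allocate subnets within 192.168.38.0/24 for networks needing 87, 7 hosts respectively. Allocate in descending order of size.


87 hosts -> /25 (126 usable): 192.168.38.0/25
7 hosts -> /28 (14 usable): 192.168.38.128/28
Allocation: 192.168.38.0/25 (87 hosts, 126 usable); 192.168.38.128/28 (7 hosts, 14 usable)


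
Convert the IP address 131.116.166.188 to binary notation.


131 = 10000011
116 = 01110100
166 = 10100110
188 = 10111100
Binary: 10000011.01110100.10100110.10111100


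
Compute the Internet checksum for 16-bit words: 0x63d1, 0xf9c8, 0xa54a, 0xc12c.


Sum all words (with carry folding):
+ 0x63d1 = 0x63d1
+ 0xf9c8 = 0x5d9a
+ 0xa54a = 0x02e5
+ 0xc12c = 0xc411
One's complement: ~0xc411
Checksum = 0x3bee


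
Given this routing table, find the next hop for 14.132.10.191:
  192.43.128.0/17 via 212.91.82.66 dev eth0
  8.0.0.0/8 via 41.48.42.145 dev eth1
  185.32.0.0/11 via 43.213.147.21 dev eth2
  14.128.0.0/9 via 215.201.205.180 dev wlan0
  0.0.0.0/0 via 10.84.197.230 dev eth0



Longest prefix match for 14.132.10.191:
  /17 192.43.128.0: no
  /8 8.0.0.0: no
  /11 185.32.0.0: no
  /9 14.128.0.0: MATCH
  /0 0.0.0.0: MATCH
Selected: next-hop 215.201.205.180 via wlan0 (matched /9)


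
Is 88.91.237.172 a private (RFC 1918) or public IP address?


RFC 1918 private ranges:
  10.0.0.0/8 (10.0.0.0 - 10.255.255.255)
  172.16.0.0/12 (172.16.0.0 - 172.31.255.255)
  192.168.0.0/16 (192.168.0.0 - 192.168.255.255)
Public (not in any RFC 1918 range)


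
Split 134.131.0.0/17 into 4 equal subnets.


New prefix = 17 + 2 = 19
Each subnet has 8192 addresses
  134.131.0.0/19
  134.131.32.0/19
  134.131.64.0/19
  134.131.96.0/19
Subnets: 134.131.0.0/19, 134.131.32.0/19, 134.131.64.0/19, 134.131.96.0/19


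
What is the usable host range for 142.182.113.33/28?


Network: 142.182.113.32
Broadcast: 142.182.113.47
First usable = network + 1
Last usable = broadcast - 1
Range: 142.182.113.33 to 142.182.113.46


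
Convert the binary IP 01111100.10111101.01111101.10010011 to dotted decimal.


01111100 = 124
10111101 = 189
01111101 = 125
10010011 = 147
IP: 124.189.125.147


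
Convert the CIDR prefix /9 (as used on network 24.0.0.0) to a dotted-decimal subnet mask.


/9 means 9 network bits, 23 host bits
Binary: 11111111100000000000000000000000
Mask: 255.128.0.0


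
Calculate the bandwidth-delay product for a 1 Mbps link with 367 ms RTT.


BDP = bandwidth * RTT
= 1 Mbps * 367 ms
= 1 * 1e6 * 367 / 1000 bits
= 367000 bits
= 45875 bytes
= 44.7998 KB
BDP = 367000 bits (45875 bytes)


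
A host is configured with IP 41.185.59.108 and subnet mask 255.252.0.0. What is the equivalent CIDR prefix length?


Binary: 11111111.11111100.00000000.00000000
Count leading 1s
Prefix: /14


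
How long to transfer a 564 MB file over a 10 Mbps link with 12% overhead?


Effective throughput = 10 * (1 - 12/100) = 8.8 Mbps
File size in Mb = 564 * 8 = 4512 Mb
Time = 4512 / 8.8
Time = 512.7273 seconds


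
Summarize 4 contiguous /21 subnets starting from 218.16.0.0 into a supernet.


Original prefix: /21
Number of subnets: 4 = 2^2
New prefix = 21 - 2 = 19
Supernet: 218.16.0.0/19


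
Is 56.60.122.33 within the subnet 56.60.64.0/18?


Subnet network: 56.60.64.0
Test IP AND mask: 56.60.64.0
Yes, 56.60.122.33 is in 56.60.64.0/18


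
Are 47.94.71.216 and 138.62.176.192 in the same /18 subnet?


Mask: 255.255.192.0
47.94.71.216 AND mask = 47.94.64.0
138.62.176.192 AND mask = 138.62.128.0
No, different subnets (47.94.64.0 vs 138.62.128.0)


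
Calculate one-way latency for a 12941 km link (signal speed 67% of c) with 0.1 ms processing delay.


Speed = 0.67 * 3e5 km/s = 201000 km/s
Propagation delay = 12941 / 201000 = 0.0644 s = 64.3831 ms
Processing delay = 0.1 ms
Total one-way latency = 64.4831 ms


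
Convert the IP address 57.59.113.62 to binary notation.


57 = 00111001
59 = 00111011
113 = 01110001
62 = 00111110
Binary: 00111001.00111011.01110001.00111110


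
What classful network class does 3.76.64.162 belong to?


First octet: 3
Binary: 00000011
0xxxxxxx -> Class A (1-126)
Class A, default mask 255.0.0.0 (/8)


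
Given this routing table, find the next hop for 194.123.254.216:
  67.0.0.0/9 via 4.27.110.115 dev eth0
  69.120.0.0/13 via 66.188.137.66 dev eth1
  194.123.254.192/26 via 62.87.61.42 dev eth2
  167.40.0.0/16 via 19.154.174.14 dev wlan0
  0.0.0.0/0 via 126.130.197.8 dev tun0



Longest prefix match for 194.123.254.216:
  /9 67.0.0.0: no
  /13 69.120.0.0: no
  /26 194.123.254.192: MATCH
  /16 167.40.0.0: no
  /0 0.0.0.0: MATCH
Selected: next-hop 62.87.61.42 via eth2 (matched /26)


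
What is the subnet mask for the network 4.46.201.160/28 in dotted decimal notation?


/28 means 28 network bits, 4 host bits
Binary: 11111111111111111111111111110000
Mask: 255.255.255.240


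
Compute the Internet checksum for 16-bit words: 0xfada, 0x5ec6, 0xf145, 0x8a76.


Sum all words (with carry folding):
+ 0xfada = 0xfada
+ 0x5ec6 = 0x59a1
+ 0xf145 = 0x4ae7
+ 0x8a76 = 0xd55d
One's complement: ~0xd55d
Checksum = 0x2aa2


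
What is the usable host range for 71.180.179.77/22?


Network: 71.180.176.0
Broadcast: 71.180.179.255
First usable = network + 1
Last usable = broadcast - 1
Range: 71.180.176.1 to 71.180.179.254


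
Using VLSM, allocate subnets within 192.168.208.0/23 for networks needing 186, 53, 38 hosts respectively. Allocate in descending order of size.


186 hosts -> /24 (254 usable): 192.168.208.0/24
53 hosts -> /26 (62 usable): 192.168.209.0/26
38 hosts -> /26 (62 usable): 192.168.209.64/26
Allocation: 192.168.208.0/24 (186 hosts, 254 usable); 192.168.209.0/26 (53 hosts, 62 usable); 192.168.209.64/26 (38 hosts, 62 usable)


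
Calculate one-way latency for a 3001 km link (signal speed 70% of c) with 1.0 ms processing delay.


Speed = 0.7 * 3e5 km/s = 210000 km/s
Propagation delay = 3001 / 210000 = 0.0143 s = 14.2905 ms
Processing delay = 1.0 ms
Total one-way latency = 15.2905 ms


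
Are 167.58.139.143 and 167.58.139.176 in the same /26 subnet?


Mask: 255.255.255.192
167.58.139.143 AND mask = 167.58.139.128
167.58.139.176 AND mask = 167.58.139.128
Yes, same subnet (167.58.139.128)


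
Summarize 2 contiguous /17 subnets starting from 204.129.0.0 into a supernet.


Original prefix: /17
Number of subnets: 2 = 2^1
New prefix = 17 - 1 = 16
Supernet: 204.129.0.0/16


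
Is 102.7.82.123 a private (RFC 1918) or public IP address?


RFC 1918 private ranges:
  10.0.0.0/8 (10.0.0.0 - 10.255.255.255)
  172.16.0.0/12 (172.16.0.0 - 172.31.255.255)
  192.168.0.0/16 (192.168.0.0 - 192.168.255.255)
Public (not in any RFC 1918 range)


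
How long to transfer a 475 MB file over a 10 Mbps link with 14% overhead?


Effective throughput = 10 * (1 - 14/100) = 8.6 Mbps
File size in Mb = 475 * 8 = 3800 Mb
Time = 3800 / 8.6
Time = 441.8605 seconds


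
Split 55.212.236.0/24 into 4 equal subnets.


New prefix = 24 + 2 = 26
Each subnet has 64 addresses
  55.212.236.0/26
  55.212.236.64/26
  55.212.236.128/26
  55.212.236.192/26
Subnets: 55.212.236.0/26, 55.212.236.64/26, 55.212.236.128/26, 55.212.236.192/26


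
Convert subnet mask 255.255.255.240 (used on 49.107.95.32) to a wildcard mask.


Subnet mask: 255.255.255.240
Wildcard = 255.255.255.255 - subnet mask
255 - 255 = 0
255 - 255 = 0
255 - 255 = 0
255 - 240 = 15
Wildcard: 0.0.0.15


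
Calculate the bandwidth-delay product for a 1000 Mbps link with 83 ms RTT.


BDP = bandwidth * RTT
= 1000 Mbps * 83 ms
= 1000 * 1e6 * 83 / 1000 bits
= 83000000 bits
= 10375000 bytes
= 10131.8359 KB
BDP = 83000000 bits (10375000 bytes)


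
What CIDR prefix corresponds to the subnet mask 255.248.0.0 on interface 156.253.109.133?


Binary: 11111111.11111000.00000000.00000000
Count leading 1s
Prefix: /13


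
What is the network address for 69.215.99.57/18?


IP:   01000101.11010111.01100011.00111001
Mask: 11111111.11111111.11000000.00000000
AND operation:
Net:  01000101.11010111.01000000.00000000
Network: 69.215.64.0/18


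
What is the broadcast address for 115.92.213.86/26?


Network: 115.92.213.64/26
Host bits = 6
Set all host bits to 1:
Broadcast: 115.92.213.127


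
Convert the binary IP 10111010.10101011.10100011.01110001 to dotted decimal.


10111010 = 186
10101011 = 171
10100011 = 163
01110001 = 113
IP: 186.171.163.113


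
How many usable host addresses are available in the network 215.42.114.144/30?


Host bits = 32 - 30 = 2
Total addresses = 2^2 = 4
Usable = total - 2 (network and broadcast)
Usable hosts: 2


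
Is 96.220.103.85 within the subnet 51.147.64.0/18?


Subnet network: 51.147.64.0
Test IP AND mask: 96.220.64.0
No, 96.220.103.85 is not in 51.147.64.0/18


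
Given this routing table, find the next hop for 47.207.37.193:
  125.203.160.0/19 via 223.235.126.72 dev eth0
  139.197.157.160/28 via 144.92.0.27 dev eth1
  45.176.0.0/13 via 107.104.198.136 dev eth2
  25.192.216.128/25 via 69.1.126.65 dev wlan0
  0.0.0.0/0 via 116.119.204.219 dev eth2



Longest prefix match for 47.207.37.193:
  /19 125.203.160.0: no
  /28 139.197.157.160: no
  /13 45.176.0.0: no
  /25 25.192.216.128: no
  /0 0.0.0.0: MATCH
Selected: next-hop 116.119.204.219 via eth2 (matched /0)


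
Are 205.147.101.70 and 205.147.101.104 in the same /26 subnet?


Mask: 255.255.255.192
205.147.101.70 AND mask = 205.147.101.64
205.147.101.104 AND mask = 205.147.101.64
Yes, same subnet (205.147.101.64)


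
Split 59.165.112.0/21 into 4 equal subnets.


New prefix = 21 + 2 = 23
Each subnet has 512 addresses
  59.165.112.0/23
  59.165.114.0/23
  59.165.116.0/23
  59.165.118.0/23
Subnets: 59.165.112.0/23, 59.165.114.0/23, 59.165.116.0/23, 59.165.118.0/23


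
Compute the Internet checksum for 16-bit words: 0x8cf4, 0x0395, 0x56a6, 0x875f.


Sum all words (with carry folding):
+ 0x8cf4 = 0x8cf4
+ 0x0395 = 0x9089
+ 0x56a6 = 0xe72f
+ 0x875f = 0x6e8f
One's complement: ~0x6e8f
Checksum = 0x9170


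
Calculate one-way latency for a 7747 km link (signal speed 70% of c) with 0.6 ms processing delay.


Speed = 0.7 * 3e5 km/s = 210000 km/s
Propagation delay = 7747 / 210000 = 0.0369 s = 36.8905 ms
Processing delay = 0.6 ms
Total one-way latency = 37.4905 ms


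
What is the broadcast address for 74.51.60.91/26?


Network: 74.51.60.64/26
Host bits = 6
Set all host bits to 1:
Broadcast: 74.51.60.127


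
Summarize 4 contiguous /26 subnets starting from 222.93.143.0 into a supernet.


Original prefix: /26
Number of subnets: 4 = 2^2
New prefix = 26 - 2 = 24
Supernet: 222.93.143.0/24


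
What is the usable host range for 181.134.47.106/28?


Network: 181.134.47.96
Broadcast: 181.134.47.111
First usable = network + 1
Last usable = broadcast - 1
Range: 181.134.47.97 to 181.134.47.110


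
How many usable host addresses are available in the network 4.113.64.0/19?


Host bits = 32 - 19 = 13
Total addresses = 2^13 = 8192
Usable = total - 2 (network and broadcast)
Usable hosts: 8190


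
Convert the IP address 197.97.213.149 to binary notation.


197 = 11000101
97 = 01100001
213 = 11010101
149 = 10010101
Binary: 11000101.01100001.11010101.10010101


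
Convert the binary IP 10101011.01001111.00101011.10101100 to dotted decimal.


10101011 = 171
01001111 = 79
00101011 = 43
10101100 = 172
IP: 171.79.43.172


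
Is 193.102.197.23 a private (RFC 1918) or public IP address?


RFC 1918 private ranges:
  10.0.0.0/8 (10.0.0.0 - 10.255.255.255)
  172.16.0.0/12 (172.16.0.0 - 172.31.255.255)
  192.168.0.0/16 (192.168.0.0 - 192.168.255.255)
Public (not in any RFC 1918 range)


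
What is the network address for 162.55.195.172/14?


IP:   10100010.00110111.11000011.10101100
Mask: 11111111.11111100.00000000.00000000
AND operation:
Net:  10100010.00110100.00000000.00000000
Network: 162.52.0.0/14


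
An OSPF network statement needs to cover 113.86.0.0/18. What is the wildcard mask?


Subnet mask: 255.255.192.0
Wildcard = 255.255.255.255 - subnet mask
255 - 255 = 0
255 - 255 = 0
255 - 192 = 63
255 - 0 = 255
Wildcard: 0.0.63.255


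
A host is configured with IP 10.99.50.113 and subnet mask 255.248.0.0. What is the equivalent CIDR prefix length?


Binary: 11111111.11111000.00000000.00000000
Count leading 1s
Prefix: /13


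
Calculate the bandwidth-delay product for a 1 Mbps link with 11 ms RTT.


BDP = bandwidth * RTT
= 1 Mbps * 11 ms
= 1 * 1e6 * 11 / 1000 bits
= 11000 bits
= 1375 bytes
= 1.3428 KB
BDP = 11000 bits (1375 bytes)


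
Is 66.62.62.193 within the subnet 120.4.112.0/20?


Subnet network: 120.4.112.0
Test IP AND mask: 66.62.48.0
No, 66.62.62.193 is not in 120.4.112.0/20


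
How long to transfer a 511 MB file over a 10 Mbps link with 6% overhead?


Effective throughput = 10 * (1 - 6/100) = 9.4 Mbps
File size in Mb = 511 * 8 = 4088 Mb
Time = 4088 / 9.4
Time = 434.8936 seconds


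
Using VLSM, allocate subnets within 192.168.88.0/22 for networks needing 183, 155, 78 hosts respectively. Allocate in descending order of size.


183 hosts -> /24 (254 usable): 192.168.88.0/24
155 hosts -> /24 (254 usable): 192.168.89.0/24
78 hosts -> /25 (126 usable): 192.168.90.0/25
Allocation: 192.168.88.0/24 (183 hosts, 254 usable); 192.168.89.0/24 (155 hosts, 254 usable); 192.168.90.0/25 (78 hosts, 126 usable)


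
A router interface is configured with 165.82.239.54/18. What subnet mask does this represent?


/18 means 18 network bits, 14 host bits
Binary: 11111111111111111100000000000000
Mask: 255.255.192.0


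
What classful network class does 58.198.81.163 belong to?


First octet: 58
Binary: 00111010
0xxxxxxx -> Class A (1-126)
Class A, default mask 255.0.0.0 (/8)


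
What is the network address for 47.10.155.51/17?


IP:   00101111.00001010.10011011.00110011
Mask: 11111111.11111111.10000000.00000000
AND operation:
Net:  00101111.00001010.10000000.00000000
Network: 47.10.128.0/17


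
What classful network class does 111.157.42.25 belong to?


First octet: 111
Binary: 01101111
0xxxxxxx -> Class A (1-126)
Class A, default mask 255.0.0.0 (/8)


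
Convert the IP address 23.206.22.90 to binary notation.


23 = 00010111
206 = 11001110
22 = 00010110
90 = 01011010
Binary: 00010111.11001110.00010110.01011010


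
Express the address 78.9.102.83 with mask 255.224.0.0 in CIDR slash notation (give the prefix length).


Binary: 11111111.11100000.00000000.00000000
Count leading 1s
Prefix: /11


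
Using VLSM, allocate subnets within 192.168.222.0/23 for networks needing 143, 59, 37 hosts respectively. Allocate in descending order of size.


143 hosts -> /24 (254 usable): 192.168.222.0/24
59 hosts -> /26 (62 usable): 192.168.223.0/26
37 hosts -> /26 (62 usable): 192.168.223.64/26
Allocation: 192.168.222.0/24 (143 hosts, 254 usable); 192.168.223.0/26 (59 hosts, 62 usable); 192.168.223.64/26 (37 hosts, 62 usable)


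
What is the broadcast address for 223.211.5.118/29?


Network: 223.211.5.112/29
Host bits = 3
Set all host bits to 1:
Broadcast: 223.211.5.119


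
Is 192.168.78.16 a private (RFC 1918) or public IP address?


RFC 1918 private ranges:
  10.0.0.0/8 (10.0.0.0 - 10.255.255.255)
  172.16.0.0/12 (172.16.0.0 - 172.31.255.255)
  192.168.0.0/16 (192.168.0.0 - 192.168.255.255)
Private (in 192.168.0.0/16)


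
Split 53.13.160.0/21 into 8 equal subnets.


New prefix = 21 + 3 = 24
Each subnet has 256 addresses
  53.13.160.0/24
  53.13.161.0/24
  53.13.162.0/24
  53.13.163.0/24
  53.13.164.0/24
  53.13.165.0/24
  53.13.166.0/24
  53.13.167.0/24
Subnets: 53.13.160.0/24, 53.13.161.0/24, 53.13.162.0/24, 53.13.163.0/24, 53.13.164.0/24, 53.13.165.0/24, 53.13.166.0/24, 53.13.167.0/24


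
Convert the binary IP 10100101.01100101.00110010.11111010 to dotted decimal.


10100101 = 165
01100101 = 101
00110010 = 50
11111010 = 250
IP: 165.101.50.250


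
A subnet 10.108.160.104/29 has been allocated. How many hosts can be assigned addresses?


Host bits = 32 - 29 = 3
Total addresses = 2^3 = 8
Usable = total - 2 (network and broadcast)
Usable hosts: 6


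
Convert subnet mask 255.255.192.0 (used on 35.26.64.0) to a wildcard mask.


Subnet mask: 255.255.192.0
Wildcard = 255.255.255.255 - subnet mask
255 - 255 = 0
255 - 255 = 0
255 - 192 = 63
255 - 0 = 255
Wildcard: 0.0.63.255


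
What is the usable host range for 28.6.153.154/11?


Network: 28.0.0.0
Broadcast: 28.31.255.255
First usable = network + 1
Last usable = broadcast - 1
Range: 28.0.0.1 to 28.31.255.254


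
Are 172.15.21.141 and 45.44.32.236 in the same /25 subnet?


Mask: 255.255.255.128
172.15.21.141 AND mask = 172.15.21.128
45.44.32.236 AND mask = 45.44.32.128
No, different subnets (172.15.21.128 vs 45.44.32.128)


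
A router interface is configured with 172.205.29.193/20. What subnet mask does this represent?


/20 means 20 network bits, 12 host bits
Binary: 11111111111111111111000000000000
Mask: 255.255.240.0


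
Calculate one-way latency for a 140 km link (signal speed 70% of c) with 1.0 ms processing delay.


Speed = 0.7 * 3e5 km/s = 210000 km/s
Propagation delay = 140 / 210000 = 0.0007 s = 0.6667 ms
Processing delay = 1.0 ms
Total one-way latency = 1.6667 ms


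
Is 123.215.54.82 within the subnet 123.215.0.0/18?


Subnet network: 123.215.0.0
Test IP AND mask: 123.215.0.0
Yes, 123.215.54.82 is in 123.215.0.0/18


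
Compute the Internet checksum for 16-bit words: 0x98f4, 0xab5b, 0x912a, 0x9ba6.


Sum all words (with carry folding):
+ 0x98f4 = 0x98f4
+ 0xab5b = 0x4450
+ 0x912a = 0xd57a
+ 0x9ba6 = 0x7121
One's complement: ~0x7121
Checksum = 0x8ede


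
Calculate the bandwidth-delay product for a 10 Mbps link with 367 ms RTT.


BDP = bandwidth * RTT
= 10 Mbps * 367 ms
= 10 * 1e6 * 367 / 1000 bits
= 3670000 bits
= 458750 bytes
= 447.998 KB
BDP = 3670000 bits (458750 bytes)


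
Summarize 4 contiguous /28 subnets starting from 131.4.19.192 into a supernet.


Original prefix: /28
Number of subnets: 4 = 2^2
New prefix = 28 - 2 = 26
Supernet: 131.4.19.192/26


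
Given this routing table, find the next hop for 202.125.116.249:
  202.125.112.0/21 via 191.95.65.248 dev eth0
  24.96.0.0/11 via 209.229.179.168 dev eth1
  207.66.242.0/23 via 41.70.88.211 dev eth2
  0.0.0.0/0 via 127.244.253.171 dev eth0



Longest prefix match for 202.125.116.249:
  /21 202.125.112.0: MATCH
  /11 24.96.0.0: no
  /23 207.66.242.0: no
  /0 0.0.0.0: MATCH
Selected: next-hop 191.95.65.248 via eth0 (matched /21)


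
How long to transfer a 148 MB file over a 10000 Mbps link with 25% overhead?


Effective throughput = 10000 * (1 - 25/100) = 7500 Mbps
File size in Mb = 148 * 8 = 1184 Mb
Time = 1184 / 7500
Time = 0.1579 seconds


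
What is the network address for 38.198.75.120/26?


IP:   00100110.11000110.01001011.01111000
Mask: 11111111.11111111.11111111.11000000
AND operation:
Net:  00100110.11000110.01001011.01000000
Network: 38.198.75.64/26


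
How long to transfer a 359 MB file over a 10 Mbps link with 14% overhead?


Effective throughput = 10 * (1 - 14/100) = 8.6 Mbps
File size in Mb = 359 * 8 = 2872 Mb
Time = 2872 / 8.6
Time = 333.9535 seconds


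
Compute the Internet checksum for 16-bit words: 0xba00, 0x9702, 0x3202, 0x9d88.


Sum all words (with carry folding):
+ 0xba00 = 0xba00
+ 0x9702 = 0x5103
+ 0x3202 = 0x8305
+ 0x9d88 = 0x208e
One's complement: ~0x208e
Checksum = 0xdf71


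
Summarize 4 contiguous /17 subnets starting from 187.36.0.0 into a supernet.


Original prefix: /17
Number of subnets: 4 = 2^2
New prefix = 17 - 2 = 15
Supernet: 187.36.0.0/15


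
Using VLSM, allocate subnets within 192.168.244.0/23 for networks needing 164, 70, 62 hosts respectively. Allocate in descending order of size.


164 hosts -> /24 (254 usable): 192.168.244.0/24
70 hosts -> /25 (126 usable): 192.168.245.0/25
62 hosts -> /26 (62 usable): 192.168.245.128/26
Allocation: 192.168.244.0/24 (164 hosts, 254 usable); 192.168.245.0/25 (70 hosts, 126 usable); 192.168.245.128/26 (62 hosts, 62 usable)


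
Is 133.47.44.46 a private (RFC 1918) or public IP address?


RFC 1918 private ranges:
  10.0.0.0/8 (10.0.0.0 - 10.255.255.255)
  172.16.0.0/12 (172.16.0.0 - 172.31.255.255)
  192.168.0.0/16 (192.168.0.0 - 192.168.255.255)
Public (not in any RFC 1918 range)


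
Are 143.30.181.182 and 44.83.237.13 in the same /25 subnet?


Mask: 255.255.255.128
143.30.181.182 AND mask = 143.30.181.128
44.83.237.13 AND mask = 44.83.237.0
No, different subnets (143.30.181.128 vs 44.83.237.0)


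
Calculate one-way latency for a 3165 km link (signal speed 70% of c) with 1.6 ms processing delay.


Speed = 0.7 * 3e5 km/s = 210000 km/s
Propagation delay = 3165 / 210000 = 0.0151 s = 15.0714 ms
Processing delay = 1.6 ms
Total one-way latency = 16.6714 ms


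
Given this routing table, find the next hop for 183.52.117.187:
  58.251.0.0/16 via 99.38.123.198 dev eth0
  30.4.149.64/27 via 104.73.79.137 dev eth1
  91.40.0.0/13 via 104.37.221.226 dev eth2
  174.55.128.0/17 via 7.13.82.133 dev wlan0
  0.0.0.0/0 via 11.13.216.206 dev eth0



Longest prefix match for 183.52.117.187:
  /16 58.251.0.0: no
  /27 30.4.149.64: no
  /13 91.40.0.0: no
  /17 174.55.128.0: no
  /0 0.0.0.0: MATCH
Selected: next-hop 11.13.216.206 via eth0 (matched /0)


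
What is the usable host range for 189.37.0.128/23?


Network: 189.37.0.0
Broadcast: 189.37.1.255
First usable = network + 1
Last usable = broadcast - 1
Range: 189.37.0.1 to 189.37.1.254


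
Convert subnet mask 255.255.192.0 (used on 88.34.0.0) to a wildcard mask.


Subnet mask: 255.255.192.0
Wildcard = 255.255.255.255 - subnet mask
255 - 255 = 0
255 - 255 = 0
255 - 192 = 63
255 - 0 = 255
Wildcard: 0.0.63.255


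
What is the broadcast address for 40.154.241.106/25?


Network: 40.154.241.0/25
Host bits = 7
Set all host bits to 1:
Broadcast: 40.154.241.127


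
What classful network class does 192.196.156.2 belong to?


First octet: 192
Binary: 11000000
110xxxxx -> Class C (192-223)
Class C, default mask 255.255.255.0 (/24)


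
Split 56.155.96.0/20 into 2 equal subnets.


New prefix = 20 + 1 = 21
Each subnet has 2048 addresses
  56.155.96.0/21
  56.155.104.0/21
Subnets: 56.155.96.0/21, 56.155.104.0/21


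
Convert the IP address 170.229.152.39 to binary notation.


170 = 10101010
229 = 11100101
152 = 10011000
39 = 00100111
Binary: 10101010.11100101.10011000.00100111


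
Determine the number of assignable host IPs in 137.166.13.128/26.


Host bits = 32 - 26 = 6
Total addresses = 2^6 = 64
Usable = total - 2 (network and broadcast)
Usable hosts: 62


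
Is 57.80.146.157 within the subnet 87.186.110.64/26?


Subnet network: 87.186.110.64
Test IP AND mask: 57.80.146.128
No, 57.80.146.157 is not in 87.186.110.64/26


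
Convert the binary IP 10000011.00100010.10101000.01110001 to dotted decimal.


10000011 = 131
00100010 = 34
10101000 = 168
01110001 = 113
IP: 131.34.168.113


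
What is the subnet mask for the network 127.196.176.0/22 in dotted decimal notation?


/22 means 22 network bits, 10 host bits
Binary: 11111111111111111111110000000000
Mask: 255.255.252.0


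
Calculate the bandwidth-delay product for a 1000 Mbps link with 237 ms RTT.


BDP = bandwidth * RTT
= 1000 Mbps * 237 ms
= 1000 * 1e6 * 237 / 1000 bits
= 237000000 bits
= 29625000 bytes
= 28930.6641 KB
BDP = 237000000 bits (29625000 bytes)


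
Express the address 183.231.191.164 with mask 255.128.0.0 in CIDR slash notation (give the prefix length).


Binary: 11111111.10000000.00000000.00000000
Count leading 1s
Prefix: /9


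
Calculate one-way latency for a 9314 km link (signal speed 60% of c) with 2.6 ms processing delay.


Speed = 0.6 * 3e5 km/s = 180000 km/s
Propagation delay = 9314 / 180000 = 0.0517 s = 51.7444 ms
Processing delay = 2.6 ms
Total one-way latency = 54.3444 ms


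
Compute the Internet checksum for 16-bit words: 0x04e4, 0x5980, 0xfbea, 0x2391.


Sum all words (with carry folding):
+ 0x04e4 = 0x04e4
+ 0x5980 = 0x5e64
+ 0xfbea = 0x5a4f
+ 0x2391 = 0x7de0
One's complement: ~0x7de0
Checksum = 0x821f


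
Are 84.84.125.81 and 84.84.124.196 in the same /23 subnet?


Mask: 255.255.254.0
84.84.125.81 AND mask = 84.84.124.0
84.84.124.196 AND mask = 84.84.124.0
Yes, same subnet (84.84.124.0)


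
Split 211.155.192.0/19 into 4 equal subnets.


New prefix = 19 + 2 = 21
Each subnet has 2048 addresses
  211.155.192.0/21
  211.155.200.0/21
  211.155.208.0/21
  211.155.216.0/21
Subnets: 211.155.192.0/21, 211.155.200.0/21, 211.155.208.0/21, 211.155.216.0/21
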